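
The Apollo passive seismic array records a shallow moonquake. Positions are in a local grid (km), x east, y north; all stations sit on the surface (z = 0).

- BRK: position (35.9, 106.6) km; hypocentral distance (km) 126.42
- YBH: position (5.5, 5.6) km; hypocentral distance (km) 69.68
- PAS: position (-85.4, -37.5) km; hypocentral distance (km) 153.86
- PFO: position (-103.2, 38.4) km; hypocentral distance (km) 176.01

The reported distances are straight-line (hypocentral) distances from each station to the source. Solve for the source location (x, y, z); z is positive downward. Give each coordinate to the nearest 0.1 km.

(61.3, -11.2, 38.2)

Each station gives a sphere (x−x_i)² + (y−y_i)² + z² = d_i² (stations at z=0).
Subtracting the BRK sphere from YBH and PAS: z² cancels, leaving linear equations in x and y:
-60.8 x − 202.0 y = -1464.05
-242.6 x − 288.2 y = -11643.84
Solving: x ≈ 61.307, y ≈ -11.205 km (keep extra digits for the depth step; rounded: 61.3, -11.2).
Then from the BRK sphere: z² = 126.42² − (x − 35.9)² − (y − 106.6)² with x = 61.307, y = -11.205, so z ≈ 38.190 ≈ 38.2 km.
Check against PFO (with the unrounded solution): distance 176.02 ≈ 176.01 km. ✓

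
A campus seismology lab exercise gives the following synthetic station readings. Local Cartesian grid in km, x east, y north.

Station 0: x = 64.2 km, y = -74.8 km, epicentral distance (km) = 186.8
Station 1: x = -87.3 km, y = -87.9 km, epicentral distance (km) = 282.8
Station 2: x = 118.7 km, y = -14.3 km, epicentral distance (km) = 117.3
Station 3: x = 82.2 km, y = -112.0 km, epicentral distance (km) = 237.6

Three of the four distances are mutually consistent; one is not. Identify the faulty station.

Station 3

Solve using three stations at a time. Using Station 0, Station 1, Station 2 (subtract circle equations pairwise → linear system) gives (x, y) ≈ (121.3, 103.3).
Distances from that point to each station vs reported:
  Station 0: calculated 187.0 vs reported 186.8 → residual 0.2 km
  Station 1: calculated 282.9 vs reported 282.8 → residual 0.1 km
  Station 2: calculated 117.6 vs reported 117.3 → residual 0.3 km
  Station 3: calculated 218.8 vs reported 237.6 → residual 18.8 km
Station 0, Station 1, Station 2 are mutually consistent (residuals ≈ 0); Station 3 is off by 18.8 km.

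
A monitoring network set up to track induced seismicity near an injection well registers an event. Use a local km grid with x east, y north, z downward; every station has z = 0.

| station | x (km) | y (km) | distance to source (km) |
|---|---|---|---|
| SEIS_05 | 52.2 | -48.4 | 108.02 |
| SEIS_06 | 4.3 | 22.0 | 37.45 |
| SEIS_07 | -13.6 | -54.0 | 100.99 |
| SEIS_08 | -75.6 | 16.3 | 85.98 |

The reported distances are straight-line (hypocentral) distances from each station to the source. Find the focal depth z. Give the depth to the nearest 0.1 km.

Each station gives a sphere (x−x_i)² + (y−y_i)² + z² = d_i² (stations at z=0).
Subtracting the SEIS_05 sphere from SEIS_06 and SEIS_07: z² cancels, leaving linear equations in x and y:
-95.8 x + 140.8 y = 5700.91
-131.6 x − 11.2 y = -497.10
Solving: x ≈ 0.313, y ≈ 40.703 km (keep extra digits for the depth step; rounded: 0.3, 40.7).
Then from the SEIS_05 sphere: z² = 108.02² − (x − 52.2)² − (y + 48.4)² with x = 0.313, y = 40.703, so z ≈ 32.198 ≈ 32.2 km.

z ≈ 32.2 km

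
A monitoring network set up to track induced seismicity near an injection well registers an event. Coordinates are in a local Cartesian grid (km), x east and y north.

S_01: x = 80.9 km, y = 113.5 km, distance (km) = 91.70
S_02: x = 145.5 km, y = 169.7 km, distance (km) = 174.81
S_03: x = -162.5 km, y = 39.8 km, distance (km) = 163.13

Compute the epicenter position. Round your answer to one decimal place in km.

x ≈ -4.3 km, y ≈ 79.6 km

Circle about each station: (x − 80.9)² + (y − 113.5)² = 91.70²; (x − 145.5)² + (y − 169.7)² = 174.81²; (x + 162.5)² + (y − 39.8)² = 163.13².
Subtracting the S_01 equation from the S_02 and S_03 equations removes the quadratic terms:
129.2 x + 112.4 y = 8391.63
-486.8 x − 147.4 y = -9639.28
Solving the 2×2 system: x ≈ -4.3, y ≈ 79.6 km.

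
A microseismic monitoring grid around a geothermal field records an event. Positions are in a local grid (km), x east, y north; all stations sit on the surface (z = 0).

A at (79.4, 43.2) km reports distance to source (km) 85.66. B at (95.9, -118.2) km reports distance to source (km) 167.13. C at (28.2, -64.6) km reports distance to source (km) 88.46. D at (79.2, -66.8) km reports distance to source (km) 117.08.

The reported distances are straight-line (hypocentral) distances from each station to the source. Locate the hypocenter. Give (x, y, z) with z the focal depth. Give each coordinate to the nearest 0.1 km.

x ≈ -0.4 km, y ≈ 17.3 km, depth ≈ 17.3 km

Each station gives a sphere (x−x_i)² + (y−y_i)² + z² = d_i² (stations at z=0).
Subtracting the A sphere from B and C: z² cancels, leaving linear equations in x and y:
33.0 x − 322.8 y = -5597.35
-102.4 x − 215.6 y = -3689.74
Solving: x ≈ -0.392, y ≈ 17.300 km (keep extra digits for the depth step; rounded: -0.4, 17.3).
Then from the A sphere: z² = 85.66² − (x − 79.4)² − (y − 43.2)² with x = -0.392, y = 17.300, so z ≈ 17.322 ≈ 17.3 km.
Check against D (with the unrounded solution): distance 117.08 ≈ 117.08 km. ✓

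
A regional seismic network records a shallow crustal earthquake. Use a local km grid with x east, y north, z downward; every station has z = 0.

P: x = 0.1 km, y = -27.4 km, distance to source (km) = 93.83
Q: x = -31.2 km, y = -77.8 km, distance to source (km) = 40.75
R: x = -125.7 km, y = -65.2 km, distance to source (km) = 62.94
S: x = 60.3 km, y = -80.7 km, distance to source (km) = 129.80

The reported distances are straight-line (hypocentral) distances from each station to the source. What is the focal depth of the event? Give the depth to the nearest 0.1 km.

Each station gives a sphere (x−x_i)² + (y−y_i)² + z² = d_i² (stations at z=0).
Subtracting the P sphere from Q and R: z² cancels, leaving linear equations in x and y:
-62.6 x − 100.8 y = 13419.02
-251.6 x − 75.6 y = 24143.39
Solving: x ≈ -68.796, y ≈ -90.401 km (keep extra digits for the depth step; rounded: -68.8, -90.4).
Then from the P sphere: z² = 93.83² − (x − 0.1)² − (y + 27.4)² with x = -68.796, y = -90.401, so z ≈ 9.396 ≈ 9.4 km.

depth ≈ 9.4 km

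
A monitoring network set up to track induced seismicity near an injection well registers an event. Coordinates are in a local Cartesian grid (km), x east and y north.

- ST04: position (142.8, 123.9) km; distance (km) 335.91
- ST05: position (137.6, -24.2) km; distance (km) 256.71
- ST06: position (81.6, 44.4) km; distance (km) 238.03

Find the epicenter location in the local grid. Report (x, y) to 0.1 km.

(-107.7, -99.9)

Circle about each station: (x − 142.8)² + (y − 123.9)² = 335.91²; (x − 137.6)² + (y + 24.2)² = 256.71²; (x − 81.6)² + (y − 44.4)² = 238.03².
Subtracting the ST04 equation from the ST05 and ST06 equations removes the quadratic terms:
-10.4 x − 296.2 y = 30711.85
-122.4 x − 159.0 y = 29064.12
Solving the 2×2 system: x ≈ -107.7, y ≈ -99.9 km.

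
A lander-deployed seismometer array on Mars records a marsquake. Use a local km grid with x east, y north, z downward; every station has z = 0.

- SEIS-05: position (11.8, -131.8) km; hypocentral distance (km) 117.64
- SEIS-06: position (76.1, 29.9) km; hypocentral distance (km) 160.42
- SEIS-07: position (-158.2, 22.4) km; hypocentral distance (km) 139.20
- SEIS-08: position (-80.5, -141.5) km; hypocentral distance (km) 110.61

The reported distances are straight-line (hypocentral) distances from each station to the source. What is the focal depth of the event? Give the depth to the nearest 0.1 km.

Each station gives a sphere (x−x_i)² + (y−y_i)² + z² = d_i² (stations at z=0).
Subtracting the SEIS-05 sphere from SEIS-06 and SEIS-07: z² cancels, leaving linear equations in x and y:
128.6 x + 323.4 y = -22720.67
-340.0 x + 308.4 y = 2481.05
Solving: x ≈ -52.196, y ≈ -49.500 km (keep extra digits for the depth step; rounded: -52.2, -49.5).
Then from the SEIS-05 sphere: z² = 117.64² − (x − 11.8)² − (y + 131.8)² with x = -52.196, y = -49.500, so z ≈ 54.501 ≈ 54.5 km.

depth ≈ 54.5 km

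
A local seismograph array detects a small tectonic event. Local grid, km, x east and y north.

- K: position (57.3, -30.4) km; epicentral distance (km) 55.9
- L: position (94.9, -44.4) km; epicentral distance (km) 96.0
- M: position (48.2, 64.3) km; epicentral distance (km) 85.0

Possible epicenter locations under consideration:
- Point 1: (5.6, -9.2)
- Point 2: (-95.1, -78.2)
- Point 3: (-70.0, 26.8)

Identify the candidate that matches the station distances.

Point 1

For each candidate, compare |candidate − station| to the reported distance:
Point 1: residuals K 0.0, L 0.0, M 0.0 → max 0.0 km
Point 2: residuals K 103.8, L 97.0, M 117.1 → max 117.1 km
Point 3: residuals K 83.7, L 83.6, M 39.0 → max 83.7 km
Only Point 1 has all residuals ≈ 0.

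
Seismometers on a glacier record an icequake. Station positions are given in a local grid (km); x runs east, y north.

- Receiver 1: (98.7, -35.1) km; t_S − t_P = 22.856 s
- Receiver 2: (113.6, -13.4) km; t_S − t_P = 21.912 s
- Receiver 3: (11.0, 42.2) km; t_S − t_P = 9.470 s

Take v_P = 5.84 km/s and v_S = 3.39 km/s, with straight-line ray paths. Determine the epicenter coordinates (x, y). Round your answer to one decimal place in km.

-6.5 km east, 116.7 km north

Distance from S−P lag: d = Δt · v_P v_S / (v_P − v_S) = Δt · (5.84·3.39)/(5.84−3.39) ≈ 8.0807·Δt.
So d_Receiver 1 = 184.69, d_Receiver 2 = 177.06, d_Receiver 3 = 76.52 km.
Circle about each station: (x − 98.7)² + (y + 35.1)² = 184.69²; (x − 113.6)² + (y + 13.4)² = 177.06²; (x − 11.0)² + (y − 42.2)² = 76.52².
Subtracting the Receiver 1 equation from the Receiver 2 and Receiver 3 equations removes the quadratic terms:
29.8 x + 43.4 y = 4870.97
-175.4 x + 154.6 y = 19183.23
Solving the 2×2 system: x ≈ -6.5, y ≈ 116.7 km.
Check against Receiver 1 (with the unrounded x, y): √((x − 98.7)²+(y + 35.1)²) = 184.69 ≈ 184.69 km. ✓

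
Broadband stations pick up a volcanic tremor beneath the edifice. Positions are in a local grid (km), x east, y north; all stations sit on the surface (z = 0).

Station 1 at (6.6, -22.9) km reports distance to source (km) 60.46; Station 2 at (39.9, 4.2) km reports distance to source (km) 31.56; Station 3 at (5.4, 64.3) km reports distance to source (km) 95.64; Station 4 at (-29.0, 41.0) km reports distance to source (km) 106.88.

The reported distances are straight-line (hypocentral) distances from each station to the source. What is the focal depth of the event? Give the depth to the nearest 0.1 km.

Each station gives a sphere (x−x_i)² + (y−y_i)² + z² = d_i² (stations at z=0).
Subtracting the Station 1 sphere from Station 2 and Station 3: z² cancels, leaving linear equations in x and y:
66.6 x + 54.2 y = 3701.06
-2.4 x + 174.4 y = -1895.92
Solving: x ≈ 63.705, y ≈ -9.994 km (keep extra digits for the depth step; rounded: 63.7, -10.0).
Then from the Station 1 sphere: z² = 60.46² − (x − 6.6)² − (y + 22.9)² with x = 63.705, y = -9.994, so z ≈ 15.095 ≈ 15.1 km.
Check against Station 4 (with the unrounded solution): distance 106.88 ≈ 106.88 km. ✓

depth ≈ 15.1 km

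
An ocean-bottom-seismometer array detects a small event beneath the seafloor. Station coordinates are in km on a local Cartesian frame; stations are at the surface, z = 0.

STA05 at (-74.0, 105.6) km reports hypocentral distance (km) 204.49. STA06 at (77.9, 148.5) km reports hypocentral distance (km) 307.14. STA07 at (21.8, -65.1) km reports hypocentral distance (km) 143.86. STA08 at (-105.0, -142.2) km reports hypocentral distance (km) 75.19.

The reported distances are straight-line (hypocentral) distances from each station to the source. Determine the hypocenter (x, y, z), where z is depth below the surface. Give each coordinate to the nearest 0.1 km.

Each station gives a sphere (x−x_i)² + (y−y_i)² + z² = d_i² (stations at z=0).
Subtracting the STA05 sphere from STA06 and STA07: z² cancels, leaving linear equations in x and y:
303.8 x + 85.8 y = -41025.52
191.6 x − 341.4 y = 9206.35
Solving: x ≈ -109.992, y ≈ -88.696 km (keep extra digits for the depth step; rounded: -110.0, -88.7).
Then from the STA05 sphere: z² = 204.49² − (x + 74.0)² − (y − 105.6)² with x = -109.992, y = -88.696, so z ≈ 52.629 ≈ 52.6 km.

(-110.0, -88.7, 52.6)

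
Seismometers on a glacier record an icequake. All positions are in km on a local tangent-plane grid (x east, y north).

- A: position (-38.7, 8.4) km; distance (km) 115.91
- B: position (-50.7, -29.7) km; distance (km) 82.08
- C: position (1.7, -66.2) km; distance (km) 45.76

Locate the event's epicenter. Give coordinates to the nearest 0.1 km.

Circle about each station: (x + 38.7)² + (y − 8.4)² = 115.91²; (x + 50.7)² + (y + 29.7)² = 82.08²; (x − 1.7)² + (y + 66.2)² = 45.76².
Subtracting the A equation from the B and C equations removes the quadratic terms:
-24.0 x − 76.2 y = 8582.33
80.8 x − 149.2 y = 14158.23
Solving the 2×2 system: x ≈ -20.7, y ≈ -106.1 km.

-20.7 km east, -106.1 km north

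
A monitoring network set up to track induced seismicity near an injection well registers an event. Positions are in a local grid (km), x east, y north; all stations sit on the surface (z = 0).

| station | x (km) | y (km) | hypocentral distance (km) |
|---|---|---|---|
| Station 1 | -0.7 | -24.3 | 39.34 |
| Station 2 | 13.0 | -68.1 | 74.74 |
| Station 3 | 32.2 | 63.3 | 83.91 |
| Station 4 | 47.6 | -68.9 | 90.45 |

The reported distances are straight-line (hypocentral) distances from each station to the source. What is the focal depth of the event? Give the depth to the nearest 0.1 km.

33.2 km

Each station gives a sphere (x−x_i)² + (y−y_i)² + z² = d_i² (stations at z=0).
Subtracting the Station 1 sphere from Station 2 and Station 3: z² cancels, leaving linear equations in x and y:
27.4 x − 87.6 y = 177.20
65.8 x + 175.2 y = -1040.50
Solving: x ≈ -5.689, y ≈ -3.802 km (keep extra digits for the depth step; rounded: -5.7, -3.8).
Then from the Station 1 sphere: z² = 39.34² − (x + 0.7)² − (y + 24.3)² with x = -5.689, y = -3.802, so z ≈ 33.205 ≈ 33.2 km.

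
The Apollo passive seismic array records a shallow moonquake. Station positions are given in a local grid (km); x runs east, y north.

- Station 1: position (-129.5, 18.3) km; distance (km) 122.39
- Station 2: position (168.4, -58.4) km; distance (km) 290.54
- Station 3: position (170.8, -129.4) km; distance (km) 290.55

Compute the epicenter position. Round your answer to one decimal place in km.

Circle about each station: (x + 129.5)² + (y − 18.3)² = 122.39²; (x − 168.4)² + (y + 58.4)² = 290.54²; (x − 170.8)² + (y + 129.4)² = 290.55².
Subtracting the Station 1 equation from the Station 2 and Station 3 equations removes the quadratic terms:
595.8 x − 153.4 y = -54770.20
600.6 x − 295.4 y = -40628.13
Solving the 2×2 system: x ≈ -118.6, y ≈ -103.6 km.

x ≈ -118.6 km, y ≈ -103.6 km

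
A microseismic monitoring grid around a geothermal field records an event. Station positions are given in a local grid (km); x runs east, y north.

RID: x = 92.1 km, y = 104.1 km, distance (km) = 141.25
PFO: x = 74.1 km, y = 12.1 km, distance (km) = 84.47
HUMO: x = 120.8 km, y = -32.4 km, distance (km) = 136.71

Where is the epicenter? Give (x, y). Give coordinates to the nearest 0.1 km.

Circle about each station: (x − 92.1)² + (y − 104.1)² = 141.25²; (x − 74.1)² + (y − 12.1)² = 84.47²; (x − 120.8)² + (y + 32.4)² = 136.71².
Subtracting pairs of circle equations eliminates x²+y² and gives linear equations (the radical axes):
-36.0 x − 184.0 y = -865.62
57.4 x − 273.0 y = -2414.88
Solving the 2×2 system: x ≈ -10.2, y ≈ 6.7 km.
Check against RID (with the unrounded x, y): √((x − 92.1)²+(y − 104.1)²) = 141.25 ≈ 141.25 km. ✓

(-10.2, 6.7)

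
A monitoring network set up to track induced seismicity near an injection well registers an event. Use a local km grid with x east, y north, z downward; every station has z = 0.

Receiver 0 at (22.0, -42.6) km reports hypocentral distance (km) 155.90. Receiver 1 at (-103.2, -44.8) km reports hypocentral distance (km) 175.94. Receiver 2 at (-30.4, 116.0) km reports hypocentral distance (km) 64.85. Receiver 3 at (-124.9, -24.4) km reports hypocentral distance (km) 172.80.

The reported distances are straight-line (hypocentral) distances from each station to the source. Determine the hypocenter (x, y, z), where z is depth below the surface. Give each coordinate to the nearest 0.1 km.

(-16.5, 96.0, 60.1)

Each station gives a sphere (x−x_i)² + (y−y_i)² + z² = d_i² (stations at z=0).
Subtracting the Receiver 0 sphere from Receiver 1 and Receiver 2: z² cancels, leaving linear equations in x and y:
-250.4 x − 4.4 y = 3708.45
-104.8 x + 317.2 y = 32180.69
Solving: x ≈ -16.497, y ≈ 96.002 km (keep extra digits for the depth step; rounded: -16.5, 96.0).
Then from the Receiver 0 sphere: z² = 155.90² − (x − 22.0)² − (y + 42.6)² with x = -16.497, y = 96.002, so z ≈ 60.102 ≈ 60.1 km.
Check against Receiver 3 (with the unrounded solution): distance 172.80 ≈ 172.80 km. ✓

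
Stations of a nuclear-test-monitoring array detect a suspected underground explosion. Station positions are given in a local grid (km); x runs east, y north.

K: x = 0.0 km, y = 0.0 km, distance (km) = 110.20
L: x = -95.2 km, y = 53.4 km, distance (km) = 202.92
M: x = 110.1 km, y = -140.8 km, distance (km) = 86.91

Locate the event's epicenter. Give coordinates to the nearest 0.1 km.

Circle about each station: x² + y² = 110.20²; (x + 95.2)² + (y − 53.4)² = 202.92²; (x − 110.1)² + (y + 140.8)² = 86.91².
Subtracting the K equation from the L and M equations removes the quadratic terms:
-190.4 x + 106.8 y = -17117.89
220.2 x − 281.6 y = 36537.34
Solving the 2×2 system: x ≈ 30.5, y ≈ -105.9 km.

30.5 km east, -105.9 km north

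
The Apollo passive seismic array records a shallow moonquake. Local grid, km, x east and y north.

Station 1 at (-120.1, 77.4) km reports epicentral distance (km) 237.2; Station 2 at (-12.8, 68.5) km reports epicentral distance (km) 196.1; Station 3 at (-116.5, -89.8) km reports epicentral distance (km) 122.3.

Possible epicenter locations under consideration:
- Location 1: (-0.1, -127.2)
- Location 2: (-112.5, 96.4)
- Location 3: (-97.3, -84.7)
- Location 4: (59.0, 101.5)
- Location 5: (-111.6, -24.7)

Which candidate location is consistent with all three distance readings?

Location 1

For each candidate, compare |candidate − station| to the reported distance:
Location 1: residuals Station 1 0.0, Station 2 0.0, Station 3 0.0 → max 0.0 km
Location 2: residuals Station 1 216.7, Station 2 92.6, Station 3 63.9 → max 216.7 km
Location 3: residuals Station 1 73.5, Station 2 21.1, Station 3 102.4 → max 102.4 km
Location 4: residuals Station 1 56.5, Station 2 117.1, Station 3 137.3 → max 137.3 km
Location 5: residuals Station 1 134.7, Station 2 60.3, Station 3 57.0 → max 134.7 km
Only Location 1 has all residuals ≈ 0.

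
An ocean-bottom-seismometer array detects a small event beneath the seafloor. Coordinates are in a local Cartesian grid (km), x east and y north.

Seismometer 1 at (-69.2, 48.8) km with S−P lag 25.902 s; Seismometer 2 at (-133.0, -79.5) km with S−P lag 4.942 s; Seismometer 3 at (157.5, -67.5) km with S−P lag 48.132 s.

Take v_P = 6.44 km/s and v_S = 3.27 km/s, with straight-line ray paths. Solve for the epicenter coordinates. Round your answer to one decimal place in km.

Distance from S−P lag: d = Δt · v_P v_S / (v_P − v_S) = Δt · (6.44·3.27)/(6.44−3.27) ≈ 6.6432·Δt.
So d_Seismometer 1 = 172.07, d_Seismometer 2 = 32.83, d_Seismometer 3 = 319.75 km.
Circle about each station: (x + 69.2)² + (y − 48.8)² = 172.07²; (x + 133.0)² + (y + 79.5)² = 32.83²; (x − 157.5)² + (y + 67.5)² = 319.75².
Subtracting the Seismometer 1 equation from the Seismometer 2 and Seismometer 3 equations removes the quadratic terms:
-127.6 x − 256.6 y = 45369.45
453.4 x − 232.6 y = -50439.56
Solving the 2×2 system: x ≈ -160.9, y ≈ -96.8 km.
Check against Seismometer 1 (with the unrounded x, y): √((x + 69.2)²+(y − 48.8)²) = 172.07 ≈ 172.07 km. ✓

x ≈ -160.9 km, y ≈ -96.8 km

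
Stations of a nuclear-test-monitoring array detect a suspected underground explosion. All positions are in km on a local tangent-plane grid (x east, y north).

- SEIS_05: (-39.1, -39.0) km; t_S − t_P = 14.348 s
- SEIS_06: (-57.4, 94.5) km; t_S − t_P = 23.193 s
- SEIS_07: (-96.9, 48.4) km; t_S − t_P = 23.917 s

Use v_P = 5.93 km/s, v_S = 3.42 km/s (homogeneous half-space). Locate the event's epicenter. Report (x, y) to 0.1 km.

Distance from S−P lag: d = Δt · v_P v_S / (v_P − v_S) = Δt · (5.93·3.42)/(5.93−3.42) ≈ 8.0799·Δt.
So d_SEIS_05 = 115.93, d_SEIS_06 = 187.40, d_SEIS_07 = 193.25 km.
Circle about each station: (x + 39.1)² + (y + 39.0)² = 115.93²; (x + 57.4)² + (y − 94.5)² = 187.40²; (x + 96.9)² + (y − 48.4)² = 193.25².
Subtracting the SEIS_05 equation from the SEIS_06 and SEIS_07 equations removes the quadratic terms:
-36.6 x + 267.0 y = -12503.80
-115.6 x + 174.8 y = -15223.44
Solving the 2×2 system: x ≈ 76.8, y ≈ -36.3 km.
Check against SEIS_05 (with the unrounded x, y): √((x + 39.1)²+(y + 39.0)²) = 115.93 ≈ 115.93 km. ✓

(76.8, -36.3)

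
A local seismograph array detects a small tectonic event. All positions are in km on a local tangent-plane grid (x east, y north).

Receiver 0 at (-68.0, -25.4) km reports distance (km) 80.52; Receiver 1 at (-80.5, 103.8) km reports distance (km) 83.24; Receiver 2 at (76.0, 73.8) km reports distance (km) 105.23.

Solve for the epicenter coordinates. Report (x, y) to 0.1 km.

Circle about each station: (x + 68.0)² + (y + 25.4)² = 80.52²; (x + 80.5)² + (y − 103.8)² = 83.24²; (x − 76.0)² + (y − 73.8)² = 105.23².
Subtracting the Receiver 0 equation from the Receiver 1 and Receiver 2 equations removes the quadratic terms:
-25.0 x + 258.4 y = 11540.10
288.0 x + 198.4 y = 1363.40
Solving the 2×2 system: x ≈ -24.4, y ≈ 42.3 km.

-24.4 km east, 42.3 km north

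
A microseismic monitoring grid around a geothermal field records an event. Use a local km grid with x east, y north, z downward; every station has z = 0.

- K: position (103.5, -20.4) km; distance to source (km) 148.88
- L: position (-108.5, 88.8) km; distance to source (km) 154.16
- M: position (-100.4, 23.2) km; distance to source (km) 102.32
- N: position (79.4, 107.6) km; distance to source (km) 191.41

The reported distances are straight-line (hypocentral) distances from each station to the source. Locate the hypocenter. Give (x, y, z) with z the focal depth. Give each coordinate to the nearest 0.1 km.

(-35.3, -36.8, 51.3)

Each station gives a sphere (x−x_i)² + (y−y_i)² + z² = d_i² (stations at z=0).
Subtracting the K sphere from L and M: z² cancels, leaving linear equations in x and y:
-424.0 x + 218.4 y = 6929.23
-407.8 x + 87.2 y = 11185.86
Solving: x ≈ -35.299, y ≈ -36.802 km (keep extra digits for the depth step; rounded: -35.3, -36.8).
Then from the K sphere: z² = 148.88² − (x − 103.5)² − (y + 20.4)² with x = -35.299, y = -36.802, so z ≈ 51.294 ≈ 51.3 km.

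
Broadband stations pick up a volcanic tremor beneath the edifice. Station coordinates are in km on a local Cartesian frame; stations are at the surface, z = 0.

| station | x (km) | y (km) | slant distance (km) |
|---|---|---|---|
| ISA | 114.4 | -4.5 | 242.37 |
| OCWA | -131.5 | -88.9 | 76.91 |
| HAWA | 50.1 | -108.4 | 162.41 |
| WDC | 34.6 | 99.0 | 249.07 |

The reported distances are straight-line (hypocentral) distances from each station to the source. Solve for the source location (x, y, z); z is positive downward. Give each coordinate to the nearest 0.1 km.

(-97.3, -101.1, 67.8)

Each station gives a sphere (x−x_i)² + (y−y_i)² + z² = d_i² (stations at z=0).
Subtracting the ISA sphere from OCWA and HAWA: z² cancels, leaving linear equations in x and y:
-491.8 x − 168.8 y = 64915.92
-128.6 x − 207.8 y = 33519.17
Solving: x ≈ -97.300, y ≈ -101.090 km (keep extra digits for the depth step; rounded: -97.3, -101.1).
Then from the ISA sphere: z² = 242.37² − (x − 114.4)² − (y + 4.5)² with x = -97.300, y = -101.090, so z ≈ 67.799 ≈ 67.8 km.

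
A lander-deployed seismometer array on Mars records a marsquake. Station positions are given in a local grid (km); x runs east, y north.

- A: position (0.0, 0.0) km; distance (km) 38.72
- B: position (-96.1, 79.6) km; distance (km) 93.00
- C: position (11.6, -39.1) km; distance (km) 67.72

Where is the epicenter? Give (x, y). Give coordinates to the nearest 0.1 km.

Circle about each station: x² + y² = 38.72²; (x + 96.1)² + (y − 79.6)² = 93.00²; (x − 11.6)² + (y + 39.1)² = 67.72².
Subtracting the A equation from the B and C equations removes the quadratic terms:
-192.2 x + 159.2 y = 8421.61
23.2 x − 78.2 y = -1423.39
Solving the 2×2 system: x ≈ -38.1, y ≈ 6.9 km.

(-38.1, 6.9)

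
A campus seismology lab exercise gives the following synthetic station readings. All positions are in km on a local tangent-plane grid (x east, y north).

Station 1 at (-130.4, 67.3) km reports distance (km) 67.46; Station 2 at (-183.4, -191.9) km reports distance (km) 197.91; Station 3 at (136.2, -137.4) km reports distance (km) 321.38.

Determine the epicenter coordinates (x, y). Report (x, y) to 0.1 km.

Circle about each station: (x + 130.4)² + (y − 67.3)² = 67.46²; (x + 183.4)² + (y + 191.9)² = 197.91²; (x − 136.2)² + (y + 137.4)² = 321.38².
Subtracting the Station 1 equation from the Station 2 and Station 3 equations removes the quadratic terms:
-106.0 x − 518.4 y = 14310.20
533.2 x − 409.4 y = -82838.50
Solving the 2×2 system: x ≈ -152.6, y ≈ 3.6 km.

(-152.6, 3.6)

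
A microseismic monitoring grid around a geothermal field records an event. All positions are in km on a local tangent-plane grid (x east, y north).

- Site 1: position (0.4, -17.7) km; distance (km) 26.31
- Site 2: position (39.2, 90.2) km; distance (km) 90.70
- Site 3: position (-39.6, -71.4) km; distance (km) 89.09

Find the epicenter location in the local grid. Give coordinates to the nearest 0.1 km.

Circle about each station: (x − 0.4)² + (y + 17.7)² = 26.31²; (x − 39.2)² + (y − 90.2)² = 90.70²; (x + 39.6)² + (y + 71.4)² = 89.09².
Subtracting pairs of circle equations eliminates x²+y² and gives linear equations (the radical axes):
77.6 x + 215.8 y = 1824.96
-80.0 x − 107.4 y = -892.14
Solving the 2×2 system: x ≈ -0.4, y ≈ 8.6 km.

(-0.4, 8.6)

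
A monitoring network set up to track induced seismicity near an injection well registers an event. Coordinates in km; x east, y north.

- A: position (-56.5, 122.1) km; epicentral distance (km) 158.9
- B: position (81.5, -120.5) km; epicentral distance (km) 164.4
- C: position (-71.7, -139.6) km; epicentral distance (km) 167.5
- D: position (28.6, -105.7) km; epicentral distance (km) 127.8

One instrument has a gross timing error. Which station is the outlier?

Solve using three stations at a time. Using B, C, D (subtract circle equations pairwise → linear system) gives (x, y) ≈ (-9.9, 15.9).
Distances from that point to each station vs reported:
  A: calculated 116.0 vs reported 158.9 → residual 42.9 km
  B: calculated 164.2 vs reported 164.4 → residual 0.2 km
  C: calculated 167.3 vs reported 167.5 → residual 0.2 km
  D: calculated 127.6 vs reported 127.8 → residual 0.2 km
B, C, D are mutually consistent (residuals ≈ 0); A is off by 42.9 km.

A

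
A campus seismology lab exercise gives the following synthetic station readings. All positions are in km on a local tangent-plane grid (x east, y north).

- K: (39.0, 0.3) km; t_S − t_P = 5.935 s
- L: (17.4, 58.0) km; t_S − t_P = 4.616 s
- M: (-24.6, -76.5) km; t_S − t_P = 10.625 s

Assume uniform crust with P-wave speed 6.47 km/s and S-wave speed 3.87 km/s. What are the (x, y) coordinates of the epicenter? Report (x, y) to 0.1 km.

Distance from S−P lag: d = Δt · v_P v_S / (v_P − v_S) = Δt · (6.47·3.87)/(6.47−3.87) ≈ 9.6303·Δt.
So d_K = 57.16, d_L = 44.45, d_M = 102.32 km.
Circle about each station: (x − 39.0)² + (y − 0.3)² = 57.16²; (x − 17.4)² + (y − 58.0)² = 44.45²; (x + 24.6)² + (y + 76.5)² = 102.32².
Subtracting pairs of circle equations eliminates x²+y² and gives linear equations (the radical axes):
-43.2 x + 115.4 y = 3437.13
-127.2 x − 153.6 y = -2265.80
Solving the 2×2 system: x ≈ -12.5, y ≈ 25.1 km.

x ≈ -12.5 km, y ≈ 25.1 km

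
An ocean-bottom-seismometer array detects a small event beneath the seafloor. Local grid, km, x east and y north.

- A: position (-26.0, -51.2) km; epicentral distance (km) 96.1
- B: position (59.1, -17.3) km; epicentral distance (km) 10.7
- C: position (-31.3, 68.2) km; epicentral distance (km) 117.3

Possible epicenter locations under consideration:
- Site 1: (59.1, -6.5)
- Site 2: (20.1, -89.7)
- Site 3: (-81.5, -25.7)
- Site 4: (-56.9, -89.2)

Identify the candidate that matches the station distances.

For each candidate, compare |candidate − station| to the reported distance:
Site 1: residuals A 0.0, B 0.1, C 0.0 → max 0.1 km
Site 2: residuals A 36.0, B 71.5, C 48.8 → max 71.5 km
Site 3: residuals A 35.0, B 130.2, C 10.8 → max 130.2 km
Site 4: residuals A 47.1, B 125.8, C 42.2 → max 125.8 km
Only Site 1 has all residuals ≈ 0.

Site 1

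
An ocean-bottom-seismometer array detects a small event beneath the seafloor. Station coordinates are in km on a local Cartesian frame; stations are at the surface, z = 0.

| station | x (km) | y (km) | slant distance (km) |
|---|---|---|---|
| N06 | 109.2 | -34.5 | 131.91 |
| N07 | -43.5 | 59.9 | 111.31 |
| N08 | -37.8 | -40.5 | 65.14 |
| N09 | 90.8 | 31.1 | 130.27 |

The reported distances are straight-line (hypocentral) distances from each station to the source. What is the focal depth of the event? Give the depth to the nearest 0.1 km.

z ≈ 57.5 km

Each station gives a sphere (x−x_i)² + (y−y_i)² + z² = d_i² (stations at z=0).
Subtracting the N06 sphere from N07 and N08: z² cancels, leaving linear equations in x and y:
-305.4 x + 188.8 y = -2624.30
-294.0 x − 12.0 y = 3111.23
Solving: x ≈ -9.395, y ≈ -29.097 km (keep extra digits for the depth step; rounded: -9.4, -29.1).
Then from the N06 sphere: z² = 131.91² − (x − 109.2)² − (y + 34.5)² with x = -9.395, y = -29.097, so z ≈ 57.500 ≈ 57.5 km.
Check against N09 (with the unrounded solution): distance 130.27 ≈ 130.27 km. ✓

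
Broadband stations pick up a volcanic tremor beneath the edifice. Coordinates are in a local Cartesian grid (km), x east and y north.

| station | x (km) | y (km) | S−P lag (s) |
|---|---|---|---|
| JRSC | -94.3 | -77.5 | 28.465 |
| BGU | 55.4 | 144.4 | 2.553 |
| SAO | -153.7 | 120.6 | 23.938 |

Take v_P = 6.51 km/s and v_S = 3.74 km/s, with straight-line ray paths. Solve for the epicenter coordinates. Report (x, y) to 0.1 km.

x ≈ 56.7 km, y ≈ 122.0 km

Distance from S−P lag: d = Δt · v_P v_S / (v_P − v_S) = Δt · (6.51·3.74)/(6.51−3.74) ≈ 8.7897·Δt.
So d_JRSC = 250.20, d_BGU = 22.44, d_SAO = 210.41 km.
Circle about each station: (x + 94.3)² + (y + 77.5)² = 250.20²; (x − 55.4)² + (y − 144.4)² = 22.44²; (x + 153.7)² + (y − 120.6)² = 210.41².
Subtracting pairs of circle equations eliminates x²+y² and gives linear equations (the radical axes):
299.4 x + 443.8 y = 71118.27
-118.8 x + 396.2 y = 41596.98
Solving the 2×2 system: x ≈ 56.7, y ≈ 122.0 km.
Check against JRSC (with the unrounded x, y): √((x + 94.3)²+(y + 77.5)²) = 250.20 ≈ 250.20 km. ✓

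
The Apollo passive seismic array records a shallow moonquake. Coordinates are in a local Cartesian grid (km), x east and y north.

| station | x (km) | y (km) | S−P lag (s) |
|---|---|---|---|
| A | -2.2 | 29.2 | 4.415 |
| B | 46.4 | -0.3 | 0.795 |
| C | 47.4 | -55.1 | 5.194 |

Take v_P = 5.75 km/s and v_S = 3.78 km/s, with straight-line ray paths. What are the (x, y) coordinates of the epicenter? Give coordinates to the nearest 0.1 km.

Distance from S−P lag: d = Δt · v_P v_S / (v_P − v_S) = Δt · (5.75·3.78)/(5.75−3.78) ≈ 11.0330·Δt.
So d_A = 48.71, d_B = 8.77, d_C = 57.31 km.
Circle about each station: (x + 2.2)² + (y − 29.2)² = 48.71²; (x − 46.4)² + (y + 0.3)² = 8.77²; (x − 47.4)² + (y + 55.1)² = 57.31².
Subtracting pairs of circle equations eliminates x²+y² and gives linear equations (the radical axes):
97.2 x − 59.0 y = 3591.32
99.2 x − 168.6 y = 3513.52
Solving the 2×2 system: x ≈ 37.8, y ≈ 1.4 km.

37.8 km east, 1.4 km north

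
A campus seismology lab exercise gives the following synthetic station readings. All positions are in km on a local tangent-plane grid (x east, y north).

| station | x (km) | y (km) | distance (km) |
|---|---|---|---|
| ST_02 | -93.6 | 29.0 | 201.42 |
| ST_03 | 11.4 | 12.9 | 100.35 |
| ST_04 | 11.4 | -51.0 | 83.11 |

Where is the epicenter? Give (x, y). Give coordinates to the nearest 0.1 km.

Circle about each station: (x + 93.6)² + (y − 29.0)² = 201.42²; (x − 11.4)² + (y − 12.9)² = 100.35²; (x − 11.4)² + (y + 51.0)² = 83.11².
Subtracting pairs of circle equations eliminates x²+y² and gives linear equations (the radical axes):
210.0 x − 32.2 y = 21194.30
210.0 x − 160.0 y = 26791.74
Solving the 2×2 system: x ≈ 94.2, y ≈ -43.8 km.
Check against ST_02 (with the unrounded x, y): √((x + 93.6)²+(y − 29.0)²) = 201.42 ≈ 201.42 km. ✓

x ≈ 94.2 km, y ≈ -43.8 km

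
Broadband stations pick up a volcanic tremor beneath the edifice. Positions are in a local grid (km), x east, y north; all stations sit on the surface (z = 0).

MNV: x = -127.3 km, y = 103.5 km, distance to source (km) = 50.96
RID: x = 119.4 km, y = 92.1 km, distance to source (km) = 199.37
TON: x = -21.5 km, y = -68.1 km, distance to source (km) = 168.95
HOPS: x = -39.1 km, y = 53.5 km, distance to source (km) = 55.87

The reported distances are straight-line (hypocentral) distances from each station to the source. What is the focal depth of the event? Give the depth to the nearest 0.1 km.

depth ≈ 11.9 km

Each station gives a sphere (x−x_i)² + (y−y_i)² + z² = d_i² (stations at z=0).
Subtracting the MNV sphere from RID and TON: z² cancels, leaving linear equations in x and y:
493.4 x − 22.8 y = -41330.25
211.6 x − 343.2 y = -47764.86
Solving: x ≈ -79.603, y ≈ 90.096 km (keep extra digits for the depth step; rounded: -79.6, 90.1).
Then from the MNV sphere: z² = 50.96² − (x + 127.3)² − (y − 103.5)² with x = -79.603, y = 90.096, so z ≈ 11.927 ≈ 11.9 km.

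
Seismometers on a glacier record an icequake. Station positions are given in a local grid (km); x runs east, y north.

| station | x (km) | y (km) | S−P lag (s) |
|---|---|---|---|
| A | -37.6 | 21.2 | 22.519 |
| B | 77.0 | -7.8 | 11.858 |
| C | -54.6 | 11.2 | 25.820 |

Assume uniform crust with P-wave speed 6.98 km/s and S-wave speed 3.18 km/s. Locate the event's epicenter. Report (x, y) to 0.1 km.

87.9 km east, 60.6 km north

Distance from S−P lag: d = Δt · v_P v_S / (v_P − v_S) = Δt · (6.98·3.18)/(6.98−3.18) ≈ 5.8412·Δt.
So d_A = 131.54, d_B = 69.26, d_C = 150.82 km.
Circle about each station: (x + 37.6)² + (y − 21.2)² = 131.54²; (x − 77.0)² + (y + 7.8)² = 69.26²; (x + 54.6)² + (y − 11.2)² = 150.82².
Subtracting the A equation from the B and C equations removes the quadratic terms:
229.2 x − 58.0 y = 16632.46
-34.0 x − 20.0 y = -4200.50
Solving the 2×2 system: x ≈ 87.9, y ≈ 60.6 km.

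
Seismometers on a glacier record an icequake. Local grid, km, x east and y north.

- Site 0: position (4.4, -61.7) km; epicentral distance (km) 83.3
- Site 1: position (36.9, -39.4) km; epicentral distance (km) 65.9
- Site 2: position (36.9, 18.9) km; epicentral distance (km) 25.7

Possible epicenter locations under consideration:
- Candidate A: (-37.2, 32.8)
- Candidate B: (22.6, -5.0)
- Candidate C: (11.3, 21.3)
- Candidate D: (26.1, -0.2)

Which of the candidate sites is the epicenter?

For each candidate, compare |candidate − station| to the reported distance:
Candidate A: residuals Site 0 20.0, Site 1 37.6, Site 2 49.7 → max 49.7 km
Candidate B: residuals Site 0 23.8, Site 1 28.6, Site 2 2.2 → max 28.6 km
Candidate C: residuals Site 0 0.0, Site 1 0.0, Site 2 0.0 → max 0.0 km
Candidate D: residuals Site 0 18.1, Site 1 25.2, Site 2 3.8 → max 25.2 km
Only Candidate C has all residuals ≈ 0.

Candidate C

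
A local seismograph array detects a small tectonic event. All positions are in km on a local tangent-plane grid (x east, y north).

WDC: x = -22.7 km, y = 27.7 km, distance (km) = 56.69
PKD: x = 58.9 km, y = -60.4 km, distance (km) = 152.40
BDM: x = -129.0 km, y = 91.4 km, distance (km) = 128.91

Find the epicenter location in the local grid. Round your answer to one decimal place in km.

x ≈ -0.6 km, y ≈ 79.9 km

Circle about each station: (x + 22.7)² + (y − 27.7)² = 56.69²; (x − 58.9)² + (y + 60.4)² = 152.40²; (x + 129.0)² + (y − 91.4)² = 128.91².
Subtracting pairs of circle equations eliminates x²+y² and gives linear equations (the radical axes):
163.2 x − 176.2 y = -14177.21
-212.6 x + 127.4 y = 10308.35
Solving the 2×2 system: x ≈ -0.6, y ≈ 79.9 km.
Check against WDC (with the unrounded x, y): √((x + 22.7)²+(y − 27.7)²) = 56.68 ≈ 56.69 km. ✓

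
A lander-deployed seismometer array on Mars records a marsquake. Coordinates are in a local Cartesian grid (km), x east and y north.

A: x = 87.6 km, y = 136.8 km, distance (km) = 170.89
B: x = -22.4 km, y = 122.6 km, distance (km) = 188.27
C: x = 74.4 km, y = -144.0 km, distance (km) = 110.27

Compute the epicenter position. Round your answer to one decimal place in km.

Circle about each station: (x − 87.6)² + (y − 136.8)² = 170.89²; (x + 22.4)² + (y − 122.6)² = 188.27²; (x − 74.4)² + (y + 144.0)² = 110.27².
Subtracting pairs of circle equations eliminates x²+y² and gives linear equations (the radical axes):
-220.0 x − 28.4 y = -17097.68
-26.4 x − 561.6 y = 16927.28
Solving the 2×2 system: x ≈ 82.1, y ≈ -34.0 km.

x ≈ 82.1 km, y ≈ -34.0 km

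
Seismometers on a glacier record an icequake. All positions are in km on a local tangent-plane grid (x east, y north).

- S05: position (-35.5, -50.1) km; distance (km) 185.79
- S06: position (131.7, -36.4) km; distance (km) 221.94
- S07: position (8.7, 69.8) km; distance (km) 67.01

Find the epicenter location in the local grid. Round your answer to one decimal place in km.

x ≈ -10.5 km, y ≈ 134.0 km

Circle about each station: (x + 35.5)² + (y + 50.1)² = 185.79²; (x − 131.7)² + (y + 36.4)² = 221.94²; (x − 8.7)² + (y − 69.8)² = 67.01².
Subtracting the S05 equation from the S06 and S07 equations removes the quadratic terms:
334.4 x + 27.4 y = 160.15
88.4 x + 239.8 y = 31205.05
Solving the 2×2 system: x ≈ -10.5, y ≈ 134.0 km.
Check against S05 (with the unrounded x, y): √((x + 35.5)²+(y + 50.1)²) = 185.79 ≈ 185.79 km. ✓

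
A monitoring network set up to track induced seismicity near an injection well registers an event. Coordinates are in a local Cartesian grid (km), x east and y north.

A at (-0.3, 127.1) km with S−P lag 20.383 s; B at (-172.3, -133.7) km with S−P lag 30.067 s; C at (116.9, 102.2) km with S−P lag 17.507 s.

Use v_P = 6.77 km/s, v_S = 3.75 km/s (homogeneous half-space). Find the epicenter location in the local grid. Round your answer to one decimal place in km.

59.7 km east, -33.4 km north

Distance from S−P lag: d = Δt · v_P v_S / (v_P − v_S) = Δt · (6.77·3.75)/(6.77−3.75) ≈ 8.4065·Δt.
So d_A = 171.35, d_B = 252.76, d_C = 147.17 km.
Circle about each station: (x + 0.3)² + (y − 127.1)² = 171.35²; (x + 172.3)² + (y + 133.7)² = 252.76²; (x − 116.9)² + (y − 102.2)² = 147.17².
Subtracting the A equation from the B and C equations removes the quadratic terms:
-344.0 x − 521.6 y = -3118.32
234.4 x − 49.8 y = 15657.76
Solving the 2×2 system: x ≈ 59.7, y ≈ -33.4 km.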